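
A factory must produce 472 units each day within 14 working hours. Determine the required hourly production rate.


Formula: Production Rate = Daily Demand / Available Hours
Rate = 472 units/day / 14 hours/day
Rate = 33.7 units/hour

33.7 units/hour


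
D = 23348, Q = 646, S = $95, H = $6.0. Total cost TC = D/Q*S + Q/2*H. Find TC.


TC = 23348/646 * 95 + 646/2 * 6.0

$5371.53


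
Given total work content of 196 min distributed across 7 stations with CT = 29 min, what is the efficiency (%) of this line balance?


Formula: Efficiency = Sum of Task Times / (N_stations * CT) * 100
Total station capacity = 7 stations * 29 min = 203 min
Efficiency = 196 / 203 * 100 = 96.6%

96.6%


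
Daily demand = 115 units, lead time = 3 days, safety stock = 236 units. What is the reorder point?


Formula: ROP = (Daily Demand * Lead Time) + Safety Stock
Demand during lead time = 115 * 3 = 345 units
ROP = 345 + 236 = 581 units

581 units


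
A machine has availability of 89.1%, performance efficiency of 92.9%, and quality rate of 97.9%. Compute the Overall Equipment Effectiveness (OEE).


Formula: OEE = Availability * Performance * Quality / 10000
A * P = 89.1% * 92.9% / 100 = 82.77%
OEE = 82.77% * 97.9% / 100 = 81.0%

81.0%


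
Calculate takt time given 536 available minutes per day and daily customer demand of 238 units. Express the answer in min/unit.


Formula: Takt Time = Available Production Time / Customer Demand
Takt = 536 min/day / 238 units/day
Takt = 2.25 min/unit

2.25 min/unit


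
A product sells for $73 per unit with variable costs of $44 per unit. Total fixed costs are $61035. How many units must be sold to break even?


Formula: BEQ = Fixed Costs / (Price - Variable Cost)
Contribution margin = $73 - $44 = $29/unit
BEQ = ceil($61035 / $29/unit) = ceil(2104.66) = 2105 units

2105 units


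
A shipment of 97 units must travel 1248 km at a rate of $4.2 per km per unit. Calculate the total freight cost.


TC = dist * cost * units = 1248 * 4.2 * 97 = $508435.20

$508435.20


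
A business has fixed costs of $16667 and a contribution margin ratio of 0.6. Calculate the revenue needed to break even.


Formula: BER = Fixed Costs / Contribution Margin Ratio
BER = $16667 / 0.6
BER = $27778.33 (to the nearest cent)

$27778.33


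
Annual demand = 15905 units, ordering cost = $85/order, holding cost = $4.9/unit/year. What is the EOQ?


Formula: EOQ = sqrt(2 * D * S / H)
Numerator: 2 * 15905 * 85 = 2703850
2DS/H = 2703850 / 4.9 = 551806.1
EOQ = sqrt(551806.1) = 742.8 units

742.8 units


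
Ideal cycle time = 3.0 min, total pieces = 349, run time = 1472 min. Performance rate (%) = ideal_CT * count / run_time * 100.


Formula: Performance = (Ideal CT * Total Count) / Run Time * 100
Ideal output time = 3.0 * 349 = 1047.0 min
Performance = 1047.0 / 1472 * 100 = 71.1%

71.1%


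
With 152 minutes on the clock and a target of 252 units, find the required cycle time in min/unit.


Formula: CT = Available Time / Number of Units
CT = 152 min / 252 units
CT = 0.6 min/unit

0.6 min/unit


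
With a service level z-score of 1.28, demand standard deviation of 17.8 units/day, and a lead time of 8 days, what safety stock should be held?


Formula: SS = z * sigma_d * sqrt(LT)
sqrt(LT) = sqrt(8) = 2.8284
SS = 1.28 * 17.8 * 2.8284
SS = 64.4 units

64.4 units


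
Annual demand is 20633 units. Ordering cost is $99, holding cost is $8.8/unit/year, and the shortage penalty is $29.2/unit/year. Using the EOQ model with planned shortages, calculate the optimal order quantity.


Formula: EOQ* = sqrt(2DS/H) * sqrt((H+P)/P)
Base EOQ = sqrt(2*20633*99/8.8) = 681.35 units
Correction = sqrt((8.8+29.2)/29.2) = 1.14078
EOQ* = 681.35 * 1.14078 = 777.3 units

777.3 units


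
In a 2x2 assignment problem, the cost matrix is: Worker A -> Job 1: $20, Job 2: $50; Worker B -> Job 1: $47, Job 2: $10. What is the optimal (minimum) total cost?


Option 1: A->1 + B->2 = $20 + $10 = $30
Option 2: A->2 + B->1 = $50 + $47 = $97
Min cost = min($30, $97) = $30

$30


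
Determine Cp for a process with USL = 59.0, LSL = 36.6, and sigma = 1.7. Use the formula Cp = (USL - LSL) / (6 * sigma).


Cp = (59.0 - 36.6) / (6 * 1.7)

2.2


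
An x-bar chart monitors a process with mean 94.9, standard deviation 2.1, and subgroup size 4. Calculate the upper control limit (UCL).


UCL = 94.9 + 3 * 2.1 / sqrt(4)

98.05


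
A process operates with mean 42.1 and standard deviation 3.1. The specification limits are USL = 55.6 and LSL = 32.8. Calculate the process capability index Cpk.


Cpu = (55.6 - 42.1) / (3 * 3.1) = 1.45
Cpl = (42.1 - 32.8) / (3 * 3.1) = 1.0
Cpk = min(1.45, 1.0) = 1.0

1.0


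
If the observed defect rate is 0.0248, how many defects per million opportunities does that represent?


DPMO = defect_rate * 1000000 = 0.0248 * 1000000

24800


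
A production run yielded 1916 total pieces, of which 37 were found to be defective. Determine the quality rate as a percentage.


Formula: Quality Rate = Good Pieces / Total Pieces * 100
Good pieces = 1916 - 37 = 1879
QR = 1879 / 1916 * 100 = 98.1%

98.1%


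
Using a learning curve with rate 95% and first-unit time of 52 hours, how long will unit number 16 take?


Formula: T_n = T_1 * (learning_rate)^(log2(n)) where learning_rate = rate/100
Doublings = log2(16) = 4
T_n = 52 * 0.95^4
T_n = 52 * 0.8145 = 42.4 hours

42.4 hours


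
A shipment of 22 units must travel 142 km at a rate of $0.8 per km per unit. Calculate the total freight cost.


TC = dist * cost * units = 142 * 0.8 * 22 = $2499.20

$2499.20


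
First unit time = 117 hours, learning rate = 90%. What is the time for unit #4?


Formula: T_n = T_1 * (learning_rate)^(log2(n)) where learning_rate = rate/100
Doublings = log2(4) = 2
T_n = 117 * 0.9^2
T_n = 117 * 0.81 = 94.8 hours

94.8 hours


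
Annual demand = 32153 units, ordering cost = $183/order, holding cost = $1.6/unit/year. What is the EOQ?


Formula: EOQ = sqrt(2 * D * S / H)
Numerator: 2 * 32153 * 183 = 11767998
2DS/H = 11767998 / 1.6 = 7354998.8
EOQ = sqrt(7354998.8) = 2712.0 units

2712.0 units


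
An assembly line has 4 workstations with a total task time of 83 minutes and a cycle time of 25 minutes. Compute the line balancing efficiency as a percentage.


Formula: Efficiency = Sum of Task Times / (N_stations * CT) * 100
Total station capacity = 4 stations * 25 min = 100 min
Efficiency = 83 / 100 * 100 = 83.0%

83.0%


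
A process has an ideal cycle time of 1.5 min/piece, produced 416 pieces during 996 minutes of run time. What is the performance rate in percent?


Formula: Performance = (Ideal CT * Total Count) / Run Time * 100
Ideal output time = 1.5 * 416 = 624.0 min
Performance = 624.0 / 996 * 100 = 62.7%

62.7%


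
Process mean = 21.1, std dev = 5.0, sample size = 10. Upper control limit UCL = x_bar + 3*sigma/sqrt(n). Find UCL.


UCL = 21.1 + 3 * 5.0 / sqrt(10)

25.84


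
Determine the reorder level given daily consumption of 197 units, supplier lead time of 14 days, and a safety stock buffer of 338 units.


Formula: ROP = (Daily Demand * Lead Time) + Safety Stock
Demand during lead time = 197 * 14 = 2758 units
ROP = 2758 + 338 = 3096 units

3096 units


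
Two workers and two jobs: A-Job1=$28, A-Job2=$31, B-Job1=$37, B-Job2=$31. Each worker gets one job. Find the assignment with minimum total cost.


Option 1: A->1 + B->2 = $28 + $31 = $59
Option 2: A->2 + B->1 = $31 + $37 = $68
Min cost = min($59, $68) = $59

$59


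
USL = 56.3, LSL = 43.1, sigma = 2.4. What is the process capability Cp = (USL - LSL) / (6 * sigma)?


Cp = (56.3 - 43.1) / (6 * 2.4)

0.92


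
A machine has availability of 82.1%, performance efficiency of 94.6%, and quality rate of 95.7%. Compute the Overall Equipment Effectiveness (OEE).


Formula: OEE = Availability * Performance * Quality / 10000
A * P = 82.1% * 94.6% / 100 = 77.67%
OEE = 77.67% * 95.7% / 100 = 74.3%

74.3%


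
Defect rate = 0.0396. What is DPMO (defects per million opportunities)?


DPMO = defect_rate * 1000000 = 0.0396 * 1000000

39600


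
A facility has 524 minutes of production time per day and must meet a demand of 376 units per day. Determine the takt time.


Formula: Takt Time = Available Production Time / Customer Demand
Takt = 524 min/day / 376 units/day
Takt = 1.39 min/unit

1.39 min/unit


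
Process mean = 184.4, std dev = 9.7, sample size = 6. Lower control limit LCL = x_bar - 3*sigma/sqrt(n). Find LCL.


LCL = 184.4 - 3 * 9.7 / sqrt(6)

172.52


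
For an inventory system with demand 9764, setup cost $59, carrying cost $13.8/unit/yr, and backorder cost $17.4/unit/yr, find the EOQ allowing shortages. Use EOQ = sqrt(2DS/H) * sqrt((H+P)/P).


Formula: EOQ* = sqrt(2DS/H) * sqrt((H+P)/P)
Base EOQ = sqrt(2*9764*59/13.8) = 288.95 units
Correction = sqrt((13.8+17.4)/17.4) = 1.33907
EOQ* = 288.95 * 1.33907 = 386.9 units

386.9 units


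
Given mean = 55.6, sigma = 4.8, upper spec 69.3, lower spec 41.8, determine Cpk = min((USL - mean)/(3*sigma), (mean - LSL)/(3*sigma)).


Cpu = (69.3 - 55.6) / (3 * 4.8) = 0.95
Cpl = (55.6 - 41.8) / (3 * 4.8) = 0.96
Cpk = min(0.95, 0.96) = 0.95

0.95


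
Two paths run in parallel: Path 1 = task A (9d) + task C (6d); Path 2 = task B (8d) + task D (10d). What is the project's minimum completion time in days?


Path 1 = 9 + 6 = 15 days
Path 2 = 8 + 10 = 18 days
Duration = max(15, 18) = 18 days

18 days


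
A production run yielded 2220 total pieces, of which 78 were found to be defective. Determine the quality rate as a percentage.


Formula: Quality Rate = Good Pieces / Total Pieces * 100
Good pieces = 2220 - 78 = 2142
QR = 2142 / 2220 * 100 = 96.5%

96.5%


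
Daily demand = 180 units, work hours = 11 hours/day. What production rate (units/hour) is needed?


Formula: Production Rate = Daily Demand / Available Hours
Rate = 180 units/day / 11 hours/day
Rate = 16.4 units/hour

16.4 units/hour


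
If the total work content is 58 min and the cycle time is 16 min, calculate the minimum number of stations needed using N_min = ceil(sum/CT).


Formula: N_min = ceil(Sum of Task Times / Cycle Time)
N_min = ceil(58 min / 16 min) = ceil(3.625)
N_min = 4 stations

4


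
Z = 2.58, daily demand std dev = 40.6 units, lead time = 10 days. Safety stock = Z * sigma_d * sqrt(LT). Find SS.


Formula: SS = z * sigma_d * sqrt(LT)
sqrt(LT) = sqrt(10) = 3.1623
SS = 2.58 * 40.6 * 3.1623
SS = 331.2 units

331.2 units


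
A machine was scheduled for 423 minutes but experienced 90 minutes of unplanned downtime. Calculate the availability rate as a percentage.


Formula: Availability = (Planned Time - Downtime) / Planned Time * 100
Uptime = 423 - 90 = 333 min
Availability = 333 / 423 * 100 = 78.7%

78.7%


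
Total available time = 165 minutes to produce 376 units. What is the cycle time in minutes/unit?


Formula: CT = Available Time / Number of Units
CT = 165 min / 376 units
CT = 0.44 min/unit

0.44 min/unit


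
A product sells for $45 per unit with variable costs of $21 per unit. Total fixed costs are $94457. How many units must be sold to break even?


Formula: BEQ = Fixed Costs / (Price - Variable Cost)
Contribution margin = $45 - $21 = $24/unit
BEQ = ceil($94457 / $24/unit) = ceil(3935.71) = 3936 units

3936 units


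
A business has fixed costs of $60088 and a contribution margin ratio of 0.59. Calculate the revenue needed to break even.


Formula: BER = Fixed Costs / Contribution Margin Ratio
BER = $60088 / 0.59
BER = $101844.07 (to the nearest cent)

$101844.07


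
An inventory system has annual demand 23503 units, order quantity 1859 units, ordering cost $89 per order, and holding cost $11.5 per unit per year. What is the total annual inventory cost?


TC = 23503/1859 * 89 + 1859/2 * 11.5

$11814.46


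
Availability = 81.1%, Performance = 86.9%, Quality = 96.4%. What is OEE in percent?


Formula: OEE = Availability * Performance * Quality / 10000
A * P = 81.1% * 86.9% / 100 = 70.48%
OEE = 70.48% * 96.4% / 100 = 67.9%

67.9%


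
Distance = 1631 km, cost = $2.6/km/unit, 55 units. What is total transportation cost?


TC = dist * cost * units = 1631 * 2.6 * 55 = $233233.00

$233233.00


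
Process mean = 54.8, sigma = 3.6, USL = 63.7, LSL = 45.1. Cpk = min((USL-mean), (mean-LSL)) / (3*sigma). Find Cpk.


Cpu = (63.7 - 54.8) / (3 * 3.6) = 0.82
Cpl = (54.8 - 45.1) / (3 * 3.6) = 0.9
Cpk = min(0.82, 0.9) = 0.82

0.82


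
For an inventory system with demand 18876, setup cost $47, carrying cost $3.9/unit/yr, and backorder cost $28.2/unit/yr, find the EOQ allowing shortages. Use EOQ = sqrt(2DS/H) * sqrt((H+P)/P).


Formula: EOQ* = sqrt(2DS/H) * sqrt((H+P)/P)
Base EOQ = sqrt(2*18876*47/3.9) = 674.51 units
Correction = sqrt((3.9+28.2)/28.2) = 1.06691
EOQ* = 674.51 * 1.06691 = 719.6 units

719.6 units


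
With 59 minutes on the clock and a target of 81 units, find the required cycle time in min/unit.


Formula: CT = Available Time / Number of Units
CT = 59 min / 81 units
CT = 0.73 min/unit

0.73 min/unit


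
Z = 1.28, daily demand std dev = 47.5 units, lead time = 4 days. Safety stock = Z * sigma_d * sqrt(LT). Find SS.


Formula: SS = z * sigma_d * sqrt(LT)
sqrt(LT) = sqrt(4) = 2.0
SS = 1.28 * 47.5 * 2.0
SS = 121.6 units

121.6 units


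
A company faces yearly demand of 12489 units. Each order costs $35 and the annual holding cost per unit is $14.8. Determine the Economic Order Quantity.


Formula: EOQ = sqrt(2 * D * S / H)
Numerator: 2 * 12489 * 35 = 874230
2DS/H = 874230 / 14.8 = 59069.6
EOQ = sqrt(59069.6) = 243.0 units

243.0 units


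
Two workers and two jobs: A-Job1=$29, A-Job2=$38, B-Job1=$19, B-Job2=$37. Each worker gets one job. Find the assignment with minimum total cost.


Option 1: A->1 + B->2 = $29 + $37 = $66
Option 2: A->2 + B->1 = $38 + $19 = $57
Min cost = min($66, $57) = $57

$57


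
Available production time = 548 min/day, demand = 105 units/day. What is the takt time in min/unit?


Formula: Takt Time = Available Production Time / Customer Demand
Takt = 548 min/day / 105 units/day
Takt = 5.22 min/unit

5.22 min/unit


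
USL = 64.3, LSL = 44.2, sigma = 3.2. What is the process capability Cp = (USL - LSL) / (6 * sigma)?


Cp = (64.3 - 44.2) / (6 * 3.2)

1.05


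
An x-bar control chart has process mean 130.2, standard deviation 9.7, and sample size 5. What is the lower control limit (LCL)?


LCL = 130.2 - 3 * 9.7 / sqrt(5)

117.19


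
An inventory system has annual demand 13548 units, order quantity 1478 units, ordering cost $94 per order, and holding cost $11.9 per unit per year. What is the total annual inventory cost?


TC = 13548/1478 * 94 + 1478/2 * 11.9

$9655.75


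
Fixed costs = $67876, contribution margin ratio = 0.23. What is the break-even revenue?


Formula: BER = Fixed Costs / Contribution Margin Ratio
BER = $67876 / 0.23
BER = $295113.04 (to the nearest cent)

$295113.04


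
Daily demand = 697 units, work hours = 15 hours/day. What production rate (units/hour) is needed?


Formula: Production Rate = Daily Demand / Available Hours
Rate = 697 units/day / 15 hours/day
Rate = 46.5 units/hour

46.5 units/hour


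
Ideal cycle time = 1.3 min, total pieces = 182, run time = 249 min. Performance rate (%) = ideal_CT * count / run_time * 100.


Formula: Performance = (Ideal CT * Total Count) / Run Time * 100
Ideal output time = 1.3 * 182 = 236.6 min
Performance = 236.6 / 249 * 100 = 95.0%

95.0%


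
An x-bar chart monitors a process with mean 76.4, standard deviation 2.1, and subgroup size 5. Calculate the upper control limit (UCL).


UCL = 76.4 + 3 * 2.1 / sqrt(5)

79.22


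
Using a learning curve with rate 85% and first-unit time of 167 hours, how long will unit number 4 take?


Formula: T_n = T_1 * (learning_rate)^(log2(n)) where learning_rate = rate/100
Doublings = log2(4) = 2
T_n = 167 * 0.85^2
T_n = 167 * 0.7225 = 120.7 hours

120.7 hours


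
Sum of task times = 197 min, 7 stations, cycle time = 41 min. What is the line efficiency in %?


Formula: Efficiency = Sum of Task Times / (N_stations * CT) * 100
Total station capacity = 7 stations * 41 min = 287 min
Efficiency = 197 / 287 * 100 = 68.6%

68.6%


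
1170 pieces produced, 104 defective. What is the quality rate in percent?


Formula: Quality Rate = Good Pieces / Total Pieces * 100
Good pieces = 1170 - 104 = 1066
QR = 1066 / 1170 * 100 = 91.1%

91.1%


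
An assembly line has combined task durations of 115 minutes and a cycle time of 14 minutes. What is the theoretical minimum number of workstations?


Formula: N_min = ceil(Sum of Task Times / Cycle Time)
N_min = ceil(115 min / 14 min) = ceil(8.2143)
N_min = 9 stations

9


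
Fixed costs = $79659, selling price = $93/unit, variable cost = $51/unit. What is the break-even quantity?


Formula: BEQ = Fixed Costs / (Price - Variable Cost)
Contribution margin = $93 - $51 = $42/unit
BEQ = ceil($79659 / $42/unit) = ceil(1896.64) = 1897 units

1897 units


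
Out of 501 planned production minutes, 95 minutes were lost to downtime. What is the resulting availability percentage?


Formula: Availability = (Planned Time - Downtime) / Planned Time * 100
Uptime = 501 - 95 = 406 min
Availability = 406 / 501 * 100 = 81.0%

81.0%


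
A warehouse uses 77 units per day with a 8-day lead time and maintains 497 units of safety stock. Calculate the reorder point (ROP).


Formula: ROP = (Daily Demand * Lead Time) + Safety Stock
Demand during lead time = 77 * 8 = 616 units
ROP = 616 + 497 = 1113 units

1113 units


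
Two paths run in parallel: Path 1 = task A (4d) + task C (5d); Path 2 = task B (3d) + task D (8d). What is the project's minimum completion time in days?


Path 1 = 4 + 5 = 9 days
Path 2 = 3 + 8 = 11 days
Duration = max(9, 11) = 11 days

11 days


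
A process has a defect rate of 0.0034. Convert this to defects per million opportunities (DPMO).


DPMO = defect_rate * 1000000 = 0.0034 * 1000000

3400


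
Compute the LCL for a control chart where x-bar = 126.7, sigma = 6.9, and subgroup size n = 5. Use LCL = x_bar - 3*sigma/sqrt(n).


LCL = 126.7 - 3 * 6.9 / sqrt(5)

117.44


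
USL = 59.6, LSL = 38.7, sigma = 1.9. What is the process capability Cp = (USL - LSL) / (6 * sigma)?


Cp = (59.6 - 38.7) / (6 * 1.9)

1.83


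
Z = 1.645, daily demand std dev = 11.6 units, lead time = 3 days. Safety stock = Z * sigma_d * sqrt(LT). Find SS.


Formula: SS = z * sigma_d * sqrt(LT)
sqrt(LT) = sqrt(3) = 1.7321
SS = 1.645 * 11.6 * 1.7321
SS = 33.1 units

33.1 units


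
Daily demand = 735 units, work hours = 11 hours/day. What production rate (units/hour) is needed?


Formula: Production Rate = Daily Demand / Available Hours
Rate = 735 units/day / 11 hours/day
Rate = 66.8 units/hour

66.8 units/hour


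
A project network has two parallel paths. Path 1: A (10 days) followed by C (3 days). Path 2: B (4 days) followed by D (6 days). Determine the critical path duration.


Path 1 = 10 + 3 = 13 days
Path 2 = 4 + 6 = 10 days
Duration = max(13, 10) = 13 days

13 days


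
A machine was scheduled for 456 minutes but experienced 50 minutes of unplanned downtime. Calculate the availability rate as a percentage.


Formula: Availability = (Planned Time - Downtime) / Planned Time * 100
Uptime = 456 - 50 = 406 min
Availability = 406 / 456 * 100 = 89.0%

89.0%


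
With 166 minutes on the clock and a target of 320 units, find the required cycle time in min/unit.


Formula: CT = Available Time / Number of Units
CT = 166 min / 320 units
CT = 0.52 min/unit

0.52 min/unit


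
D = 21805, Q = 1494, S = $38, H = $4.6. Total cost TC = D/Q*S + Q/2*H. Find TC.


TC = 21805/1494 * 38 + 1494/2 * 4.6

$3990.81


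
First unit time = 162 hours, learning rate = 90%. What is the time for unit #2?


Formula: T_n = T_1 * (learning_rate)^(log2(n)) where learning_rate = rate/100
Doublings = log2(2) = 1
T_n = 162 * 0.9^1
T_n = 162 * 0.9 = 145.8 hours

145.8 hours


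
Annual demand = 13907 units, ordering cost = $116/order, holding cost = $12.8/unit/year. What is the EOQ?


Formula: EOQ = sqrt(2 * D * S / H)
Numerator: 2 * 13907 * 116 = 3226424
2DS/H = 3226424 / 12.8 = 252064.4
EOQ = sqrt(252064.4) = 502.1 units

502.1 units


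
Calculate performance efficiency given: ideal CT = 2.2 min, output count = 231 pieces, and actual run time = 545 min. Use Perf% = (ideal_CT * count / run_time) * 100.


Formula: Performance = (Ideal CT * Total Count) / Run Time * 100
Ideal output time = 2.2 * 231 = 508.2 min
Performance = 508.2 / 545 * 100 = 93.2%

93.2%


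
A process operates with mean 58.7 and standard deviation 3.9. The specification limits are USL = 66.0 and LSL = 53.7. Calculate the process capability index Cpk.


Cpu = (66.0 - 58.7) / (3 * 3.9) = 0.62
Cpl = (58.7 - 53.7) / (3 * 3.9) = 0.43
Cpk = min(0.62, 0.43) = 0.43

0.43


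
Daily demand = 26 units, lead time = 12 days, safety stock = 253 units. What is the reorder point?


Formula: ROP = (Daily Demand * Lead Time) + Safety Stock
Demand during lead time = 26 * 12 = 312 units
ROP = 312 + 253 = 565 units

565 units


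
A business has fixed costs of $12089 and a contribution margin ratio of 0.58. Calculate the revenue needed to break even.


Formula: BER = Fixed Costs / Contribution Margin Ratio
BER = $12089 / 0.58
BER = $20843.10 (to the nearest cent)

$20843.10


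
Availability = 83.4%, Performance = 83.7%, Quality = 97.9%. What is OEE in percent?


Formula: OEE = Availability * Performance * Quality / 10000
A * P = 83.4% * 83.7% / 100 = 69.81%
OEE = 69.81% * 97.9% / 100 = 68.3%

68.3%


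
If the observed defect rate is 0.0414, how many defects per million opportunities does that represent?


DPMO = defect_rate * 1000000 = 0.0414 * 1000000

41400


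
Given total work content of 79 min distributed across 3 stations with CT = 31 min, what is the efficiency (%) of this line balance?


Formula: Efficiency = Sum of Task Times / (N_stations * CT) * 100
Total station capacity = 3 stations * 31 min = 93 min
Efficiency = 79 / 93 * 100 = 84.9%

84.9%


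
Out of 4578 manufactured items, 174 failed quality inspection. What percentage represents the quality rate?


Formula: Quality Rate = Good Pieces / Total Pieces * 100
Good pieces = 4578 - 174 = 4404
QR = 4404 / 4578 * 100 = 96.2%

96.2%


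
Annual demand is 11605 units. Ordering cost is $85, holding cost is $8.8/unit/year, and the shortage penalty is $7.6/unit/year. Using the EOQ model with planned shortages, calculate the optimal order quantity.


Formula: EOQ* = sqrt(2DS/H) * sqrt((H+P)/P)
Base EOQ = sqrt(2*11605*85/8.8) = 473.48 units
Correction = sqrt((8.8+7.6)/7.6) = 1.46898
EOQ* = 473.48 * 1.46898 = 695.5 units

695.5 units


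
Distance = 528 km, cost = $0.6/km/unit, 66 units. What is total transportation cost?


TC = dist * cost * units = 528 * 0.6 * 66 = $20908.80

$20908.80


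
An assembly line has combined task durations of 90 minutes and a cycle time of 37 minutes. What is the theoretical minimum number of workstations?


Formula: N_min = ceil(Sum of Task Times / Cycle Time)
N_min = ceil(90 min / 37 min) = ceil(2.4324)
N_min = 3 stations

3


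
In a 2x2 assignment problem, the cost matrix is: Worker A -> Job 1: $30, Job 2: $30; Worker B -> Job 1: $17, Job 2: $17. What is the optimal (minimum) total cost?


Option 1: A->1 + B->2 = $30 + $17 = $47
Option 2: A->2 + B->1 = $30 + $17 = $47
Min cost = min($47, $47) = $47

$47


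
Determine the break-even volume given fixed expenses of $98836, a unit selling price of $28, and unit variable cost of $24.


Formula: BEQ = Fixed Costs / (Price - Variable Cost)
Contribution margin = $28 - $24 = $4/unit
BEQ = ceil($98836 / $4/unit) = ceil(24709.0) = 24709 units

24709 units


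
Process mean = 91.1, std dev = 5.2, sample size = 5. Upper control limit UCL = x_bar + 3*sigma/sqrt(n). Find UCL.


UCL = 91.1 + 3 * 5.2 / sqrt(5)

98.08


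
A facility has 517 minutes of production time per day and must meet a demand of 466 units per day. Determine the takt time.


Formula: Takt Time = Available Production Time / Customer Demand
Takt = 517 min/day / 466 units/day
Takt = 1.11 min/unit

1.11 min/unit


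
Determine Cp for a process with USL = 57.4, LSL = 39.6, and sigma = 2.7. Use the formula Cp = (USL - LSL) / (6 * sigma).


Cp = (57.4 - 39.6) / (6 * 2.7)

1.1


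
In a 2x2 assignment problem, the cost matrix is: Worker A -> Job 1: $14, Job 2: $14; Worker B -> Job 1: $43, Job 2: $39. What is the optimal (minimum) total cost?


Option 1: A->1 + B->2 = $14 + $39 = $53
Option 2: A->2 + B->1 = $14 + $43 = $57
Min cost = min($53, $57) = $53

$53


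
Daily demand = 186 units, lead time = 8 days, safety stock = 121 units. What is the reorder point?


Formula: ROP = (Daily Demand * Lead Time) + Safety Stock
Demand during lead time = 186 * 8 = 1488 units
ROP = 1488 + 121 = 1609 units

1609 units


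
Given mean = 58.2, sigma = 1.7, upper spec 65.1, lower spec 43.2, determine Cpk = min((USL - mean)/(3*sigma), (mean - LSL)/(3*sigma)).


Cpu = (65.1 - 58.2) / (3 * 1.7) = 1.35
Cpl = (58.2 - 43.2) / (3 * 1.7) = 2.94
Cpk = min(1.35, 2.94) = 1.35

1.35


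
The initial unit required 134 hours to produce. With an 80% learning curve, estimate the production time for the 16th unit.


Formula: T_n = T_1 * (learning_rate)^(log2(n)) where learning_rate = rate/100
Doublings = log2(16) = 4
T_n = 134 * 0.8^4
T_n = 134 * 0.4096 = 54.9 hours

54.9 hours


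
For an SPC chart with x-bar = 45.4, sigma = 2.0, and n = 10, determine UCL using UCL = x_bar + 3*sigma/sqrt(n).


UCL = 45.4 + 3 * 2.0 / sqrt(10)

47.3


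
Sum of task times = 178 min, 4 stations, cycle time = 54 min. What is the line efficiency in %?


Formula: Efficiency = Sum of Task Times / (N_stations * CT) * 100
Total station capacity = 4 stations * 54 min = 216 min
Efficiency = 178 / 216 * 100 = 82.4%

82.4%


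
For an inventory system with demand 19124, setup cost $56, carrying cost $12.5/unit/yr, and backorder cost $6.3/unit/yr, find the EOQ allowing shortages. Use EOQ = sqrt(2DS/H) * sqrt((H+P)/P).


Formula: EOQ* = sqrt(2DS/H) * sqrt((H+P)/P)
Base EOQ = sqrt(2*19124*56/12.5) = 413.95 units
Correction = sqrt((12.5+6.3)/6.3) = 1.72746
EOQ* = 413.95 * 1.72746 = 715.1 units

715.1 units


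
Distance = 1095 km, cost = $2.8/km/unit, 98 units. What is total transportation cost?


TC = dist * cost * units = 1095 * 2.8 * 98 = $300468.00

$300468.00


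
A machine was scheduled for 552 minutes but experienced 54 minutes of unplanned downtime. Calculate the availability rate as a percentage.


Formula: Availability = (Planned Time - Downtime) / Planned Time * 100
Uptime = 552 - 54 = 498 min
Availability = 498 / 552 * 100 = 90.2%

90.2%


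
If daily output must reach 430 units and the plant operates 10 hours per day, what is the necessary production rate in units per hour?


Formula: Production Rate = Daily Demand / Available Hours
Rate = 430 units/day / 10 hours/day
Rate = 43.0 units/hour

43.0 units/hour


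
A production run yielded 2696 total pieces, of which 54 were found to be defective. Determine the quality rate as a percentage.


Formula: Quality Rate = Good Pieces / Total Pieces * 100
Good pieces = 2696 - 54 = 2642
QR = 2642 / 2696 * 100 = 98.0%

98.0%


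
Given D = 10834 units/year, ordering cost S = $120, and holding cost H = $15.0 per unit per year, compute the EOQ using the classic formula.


Formula: EOQ = sqrt(2 * D * S / H)
Numerator: 2 * 10834 * 120 = 2600160
2DS/H = 2600160 / 15.0 = 173344.0
EOQ = sqrt(173344.0) = 416.3 units

416.3 units


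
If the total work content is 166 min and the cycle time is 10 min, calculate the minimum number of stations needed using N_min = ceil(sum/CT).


Formula: N_min = ceil(Sum of Task Times / Cycle Time)
N_min = ceil(166 min / 10 min) = ceil(16.6)
N_min = 17 stations

17


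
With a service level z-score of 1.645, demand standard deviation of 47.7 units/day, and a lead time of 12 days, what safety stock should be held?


Formula: SS = z * sigma_d * sqrt(LT)
sqrt(LT) = sqrt(12) = 3.4641
SS = 1.645 * 47.7 * 3.4641
SS = 271.8 units

271.8 units


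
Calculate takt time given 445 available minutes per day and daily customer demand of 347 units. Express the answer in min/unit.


Formula: Takt Time = Available Production Time / Customer Demand
Takt = 445 min/day / 347 units/day
Takt = 1.28 min/unit

1.28 min/unit


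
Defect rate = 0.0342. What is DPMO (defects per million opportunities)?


DPMO = defect_rate * 1000000 = 0.0342 * 1000000

34200


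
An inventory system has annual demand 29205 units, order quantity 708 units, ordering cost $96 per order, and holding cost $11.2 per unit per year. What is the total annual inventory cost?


TC = 29205/708 * 96 + 708/2 * 11.2

$7924.80


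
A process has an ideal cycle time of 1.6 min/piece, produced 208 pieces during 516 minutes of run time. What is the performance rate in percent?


Formula: Performance = (Ideal CT * Total Count) / Run Time * 100
Ideal output time = 1.6 * 208 = 332.8 min
Performance = 332.8 / 516 * 100 = 64.5%

64.5%


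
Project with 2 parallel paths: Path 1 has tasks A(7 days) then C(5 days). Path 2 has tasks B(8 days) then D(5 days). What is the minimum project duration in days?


Path 1 = 7 + 5 = 12 days
Path 2 = 8 + 5 = 13 days
Duration = max(12, 13) = 13 days

13 days


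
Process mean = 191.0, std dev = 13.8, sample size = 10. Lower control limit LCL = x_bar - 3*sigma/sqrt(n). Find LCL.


LCL = 191.0 - 3 * 13.8 / sqrt(10)

177.91


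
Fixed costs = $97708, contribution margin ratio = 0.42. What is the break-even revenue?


Formula: BER = Fixed Costs / Contribution Margin Ratio
BER = $97708 / 0.42
BER = $232638.10 (to the nearest cent)

$232638.10


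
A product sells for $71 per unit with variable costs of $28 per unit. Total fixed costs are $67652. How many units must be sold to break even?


Formula: BEQ = Fixed Costs / (Price - Variable Cost)
Contribution margin = $71 - $28 = $43/unit
BEQ = ceil($67652 / $43/unit) = ceil(1573.3) = 1574 units

1574 units


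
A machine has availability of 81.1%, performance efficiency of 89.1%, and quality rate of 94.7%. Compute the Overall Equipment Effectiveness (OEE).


Formula: OEE = Availability * Performance * Quality / 10000
A * P = 81.1% * 89.1% / 100 = 72.26%
OEE = 72.26% * 94.7% / 100 = 68.4%

68.4%


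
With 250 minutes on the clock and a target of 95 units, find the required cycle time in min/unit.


Formula: CT = Available Time / Number of Units
CT = 250 min / 95 units
CT = 2.63 min/unit

2.63 min/unit


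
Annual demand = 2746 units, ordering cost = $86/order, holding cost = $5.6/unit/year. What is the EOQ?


Formula: EOQ = sqrt(2 * D * S / H)
Numerator: 2 * 2746 * 86 = 472312
2DS/H = 472312 / 5.6 = 84341.4
EOQ = sqrt(84341.4) = 290.4 units

290.4 units


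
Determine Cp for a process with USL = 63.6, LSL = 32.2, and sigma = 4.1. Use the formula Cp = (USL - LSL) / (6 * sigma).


Cp = (63.6 - 32.2) / (6 * 4.1)

1.28


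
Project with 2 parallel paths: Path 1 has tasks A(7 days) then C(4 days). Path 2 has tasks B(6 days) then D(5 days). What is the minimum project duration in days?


Path 1 = 7 + 4 = 11 days
Path 2 = 6 + 5 = 11 days
Duration = max(11, 11) = 11 days

11 days


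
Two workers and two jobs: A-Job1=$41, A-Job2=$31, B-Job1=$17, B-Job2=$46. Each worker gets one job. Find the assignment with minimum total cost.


Option 1: A->1 + B->2 = $41 + $46 = $87
Option 2: A->2 + B->1 = $31 + $17 = $48
Min cost = min($87, $48) = $48

$48


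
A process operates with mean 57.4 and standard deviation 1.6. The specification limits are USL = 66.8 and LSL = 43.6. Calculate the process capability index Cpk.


Cpu = (66.8 - 57.4) / (3 * 1.6) = 1.96
Cpl = (57.4 - 43.6) / (3 * 1.6) = 2.88
Cpk = min(1.96, 2.88) = 1.96

1.96


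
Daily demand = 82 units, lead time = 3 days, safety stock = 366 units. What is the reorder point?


Formula: ROP = (Daily Demand * Lead Time) + Safety Stock
Demand during lead time = 82 * 3 = 246 units
ROP = 246 + 366 = 612 units

612 units


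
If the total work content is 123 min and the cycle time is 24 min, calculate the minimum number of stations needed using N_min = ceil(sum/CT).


Formula: N_min = ceil(Sum of Task Times / Cycle Time)
N_min = ceil(123 min / 24 min) = ceil(5.125)
N_min = 6 stations

6


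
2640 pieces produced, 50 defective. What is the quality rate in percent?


Formula: Quality Rate = Good Pieces / Total Pieces * 100
Good pieces = 2640 - 50 = 2590
QR = 2590 / 2640 * 100 = 98.1%

98.1%


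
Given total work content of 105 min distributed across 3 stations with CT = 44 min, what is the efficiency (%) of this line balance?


Formula: Efficiency = Sum of Task Times / (N_stations * CT) * 100
Total station capacity = 3 stations * 44 min = 132 min
Efficiency = 105 / 132 * 100 = 79.5%

79.5%


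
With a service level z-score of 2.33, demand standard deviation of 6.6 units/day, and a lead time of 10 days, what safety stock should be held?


Formula: SS = z * sigma_d * sqrt(LT)
sqrt(LT) = sqrt(10) = 3.1623
SS = 2.33 * 6.6 * 3.1623
SS = 48.6 units

48.6 units


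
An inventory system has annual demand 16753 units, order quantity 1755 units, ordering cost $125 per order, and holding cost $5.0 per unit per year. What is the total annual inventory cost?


TC = 16753/1755 * 125 + 1755/2 * 5.0

$5580.73


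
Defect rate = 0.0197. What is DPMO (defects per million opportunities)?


DPMO = defect_rate * 1000000 = 0.0197 * 1000000

19700


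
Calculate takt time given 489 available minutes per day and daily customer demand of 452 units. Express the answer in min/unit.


Formula: Takt Time = Available Production Time / Customer Demand
Takt = 489 min/day / 452 units/day
Takt = 1.08 min/unit

1.08 min/unit


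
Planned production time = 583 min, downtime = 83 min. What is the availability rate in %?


Formula: Availability = (Planned Time - Downtime) / Planned Time * 100
Uptime = 583 - 83 = 500 min
Availability = 500 / 583 * 100 = 85.8%

85.8%


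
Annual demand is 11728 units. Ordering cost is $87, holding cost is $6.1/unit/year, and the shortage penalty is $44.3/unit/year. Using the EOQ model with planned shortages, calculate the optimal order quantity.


Formula: EOQ* = sqrt(2DS/H) * sqrt((H+P)/P)
Base EOQ = sqrt(2*11728*87/6.1) = 578.39 units
Correction = sqrt((6.1+44.3)/44.3) = 1.06663
EOQ* = 578.39 * 1.06663 = 616.9 units

616.9 units


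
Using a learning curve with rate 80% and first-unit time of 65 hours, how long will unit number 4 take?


Formula: T_n = T_1 * (learning_rate)^(log2(n)) where learning_rate = rate/100
Doublings = log2(4) = 2
T_n = 65 * 0.8^2
T_n = 65 * 0.64 = 41.6 hours

41.6 hours


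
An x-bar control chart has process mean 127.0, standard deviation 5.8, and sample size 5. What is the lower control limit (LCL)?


LCL = 127.0 - 3 * 5.8 / sqrt(5)

119.22


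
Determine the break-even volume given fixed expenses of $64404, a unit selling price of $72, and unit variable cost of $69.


Formula: BEQ = Fixed Costs / (Price - Variable Cost)
Contribution margin = $72 - $69 = $3/unit
BEQ = ceil($64404 / $3/unit) = ceil(21468.0) = 21468 units

21468 units


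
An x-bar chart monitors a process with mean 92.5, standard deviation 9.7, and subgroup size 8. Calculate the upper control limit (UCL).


UCL = 92.5 + 3 * 9.7 / sqrt(8)

102.79


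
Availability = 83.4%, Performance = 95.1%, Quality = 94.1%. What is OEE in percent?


Formula: OEE = Availability * Performance * Quality / 10000
A * P = 83.4% * 95.1% / 100 = 79.31%
OEE = 79.31% * 94.1% / 100 = 74.6%

74.6%


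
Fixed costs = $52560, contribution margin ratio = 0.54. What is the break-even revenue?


Formula: BER = Fixed Costs / Contribution Margin Ratio
BER = $52560 / 0.54
BER = $97333.33 (to the nearest cent)

$97333.33


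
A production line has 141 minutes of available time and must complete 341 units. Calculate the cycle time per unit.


Formula: CT = Available Time / Number of Units
CT = 141 min / 341 units
CT = 0.41 min/unit

0.41 min/unit


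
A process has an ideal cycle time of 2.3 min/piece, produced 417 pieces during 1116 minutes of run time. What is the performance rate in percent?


Formula: Performance = (Ideal CT * Total Count) / Run Time * 100
Ideal output time = 2.3 * 417 = 959.1 min
Performance = 959.1 / 1116 * 100 = 85.9%

85.9%


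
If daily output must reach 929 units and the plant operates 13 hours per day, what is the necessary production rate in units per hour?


Formula: Production Rate = Daily Demand / Available Hours
Rate = 929 units/day / 13 hours/day
Rate = 71.5 units/hour

71.5 units/hour


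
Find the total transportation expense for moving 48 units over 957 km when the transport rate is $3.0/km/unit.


TC = dist * cost * units = 957 * 3.0 * 48 = $137808.00

$137808.00


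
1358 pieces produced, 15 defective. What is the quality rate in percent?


Formula: Quality Rate = Good Pieces / Total Pieces * 100
Good pieces = 1358 - 15 = 1343
QR = 1343 / 1358 * 100 = 98.9%

98.9%


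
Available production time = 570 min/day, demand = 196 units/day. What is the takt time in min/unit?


Formula: Takt Time = Available Production Time / Customer Demand
Takt = 570 min/day / 196 units/day
Takt = 2.91 min/unit

2.91 min/unit


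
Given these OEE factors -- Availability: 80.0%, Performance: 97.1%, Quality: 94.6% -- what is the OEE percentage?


Formula: OEE = Availability * Performance * Quality / 10000
A * P = 80.0% * 97.1% / 100 = 77.68%
OEE = 77.68% * 94.6% / 100 = 73.5%

73.5%


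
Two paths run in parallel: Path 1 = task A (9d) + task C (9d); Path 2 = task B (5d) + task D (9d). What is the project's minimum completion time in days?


Path 1 = 9 + 9 = 18 days
Path 2 = 5 + 9 = 14 days
Duration = max(18, 14) = 18 days

18 days


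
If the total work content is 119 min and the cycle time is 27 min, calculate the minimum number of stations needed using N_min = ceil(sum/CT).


Formula: N_min = ceil(Sum of Task Times / Cycle Time)
N_min = ceil(119 min / 27 min) = ceil(4.4074)
N_min = 5 stations

5


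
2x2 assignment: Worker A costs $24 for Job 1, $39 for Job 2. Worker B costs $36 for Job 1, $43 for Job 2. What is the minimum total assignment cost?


Option 1: A->1 + B->2 = $24 + $43 = $67
Option 2: A->2 + B->1 = $39 + $36 = $75
Min cost = min($67, $75) = $67

$67


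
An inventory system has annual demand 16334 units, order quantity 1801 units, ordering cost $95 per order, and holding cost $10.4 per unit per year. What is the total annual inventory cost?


TC = 16334/1801 * 95 + 1801/2 * 10.4

$10226.79


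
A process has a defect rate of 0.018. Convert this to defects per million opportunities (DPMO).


DPMO = defect_rate * 1000000 = 0.018 * 1000000

18000


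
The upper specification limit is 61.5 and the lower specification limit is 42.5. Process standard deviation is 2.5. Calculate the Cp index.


Cp = (61.5 - 42.5) / (6 * 2.5)

1.27


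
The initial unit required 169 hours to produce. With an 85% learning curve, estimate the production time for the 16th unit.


Formula: T_n = T_1 * (learning_rate)^(log2(n)) where learning_rate = rate/100
Doublings = log2(16) = 4
T_n = 169 * 0.85^4
T_n = 169 * 0.522 = 88.2 hours

88.2 hours


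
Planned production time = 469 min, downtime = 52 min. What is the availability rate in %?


Formula: Availability = (Planned Time - Downtime) / Planned Time * 100
Uptime = 469 - 52 = 417 min
Availability = 417 / 469 * 100 = 88.9%

88.9%


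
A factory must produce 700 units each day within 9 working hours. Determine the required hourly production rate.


Formula: Production Rate = Daily Demand / Available Hours
Rate = 700 units/day / 9 hours/day
Rate = 77.8 units/hour

77.8 units/hour
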